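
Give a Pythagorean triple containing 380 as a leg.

We need the other leg and hypotenuse such that 380² + x² = c².
Take x = 261, c = 461: 380² + 261² = 144400 + 68121 = 212521 = 461² ✓
Triple: (261, 380, 461)

(261, 380, 461)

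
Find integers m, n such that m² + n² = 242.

We need to find integers m, n > 0 such that m² + n² = 242.
Trying m = 11: n² = 242 - 11² = 242 - 121 = 121
n = 11
Check: 11² + 11² = 121 + 121 = 242 ✓

242 = 11² + 11²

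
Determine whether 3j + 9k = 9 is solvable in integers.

Step 1: Compute gcd(3, 9).
gcd(3, 9) = 3

Step 2: Check divisibility.
Does 3 divide 9? 9 = 3 x 3, so yes.

By the theorem on linear Diophantine equations, 3j + 9k = 9 has integer solutions if and only if gcd(3, 9) divides 9. Since 3 | 9, solutions exist.

Yes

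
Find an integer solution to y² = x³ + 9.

Try small integer x values and check whether x³ + 9 is a perfect square.
x = 6: x³ + 9 = 6³ + 9 = 216 + 9 = 225
Is 225 a perfect square? 15² = 225 ✓
So (x, y) = (6, -15) is a solution.

x = 6, y = -15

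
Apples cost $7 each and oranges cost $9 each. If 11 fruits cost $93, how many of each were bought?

Let a = apples, o = oranges.
a + o = 11
7a + 9o = 93
Substitute o = 11 - a:
7a + 9(11 - a) = 93
(7 - 9)a = 93 - 99
-2a = -6
a = 3, o = 11 - 3 = 8

Apples: 3, Oranges: 8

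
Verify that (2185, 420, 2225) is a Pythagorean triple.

Compute a² + b² = 2185² + 420² = 4774225 + 176400 = 4950625
Compute c² = 2225² = 4950625
Since 4950625 = 4950625, confirmed.

Yes, it is a Pythagorean triple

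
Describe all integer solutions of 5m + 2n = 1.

Step 1: Compute gcd(5, 2) = 1.
Since 1 divides 1, solutions exist.

Step 2: Find a particular solution using extended Euclidean algorithm.
We get m₀ = 1, n₀ = -2.
Check: 5*1 + 2*-2 = 1 = 1 ✓

Step 3: Write the general solution.
m = 1 + (2/1)t = 1 + 2t
n = -2 - (5/1)t = -2 - 5t
for any integer t.

m = 1 + 2t, n = -2 - 5t for integer t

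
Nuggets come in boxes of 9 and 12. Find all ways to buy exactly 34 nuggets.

We need non-negative integers (x, y) with 9x + 12y = 34.
For each x in 0..3, check if 34 - 9x is a non-negative multiple of 12.
No x yields an integer y ≥ 0.

No solution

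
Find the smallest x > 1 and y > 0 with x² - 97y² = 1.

We seek the smallest positive integers (x, y) with x² - 97y² = 1, i.e., x² = 97y² + 1.
Try successive y values:
y = 1: x² = 97·1² + 1 = 98, not a perfect square
y = 2: x² = 97·2² + 1 = 389, not a perfect square
y = 3: x² = 97·3² + 1 = 874, not a perfect square
... continuing the search (or via continued fractions) ...
y = 6377352: x² = 97·6377352² + 1 = 3945049997594689, x = 62809633 ✓

Verify: 62809633² - 97·6377352² = 3945049997594689 - 3945049997594688 = 1 ✓

x = 62809633, y = 6377352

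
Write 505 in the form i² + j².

We need to find integers i, j > 0 such that i² + j² = 505.
Trying i = 8: j² = 505 - 8² = 505 - 64 = 441
j = 21
Check: 8² + 21² = 64 + 441 = 505 ✓

505 = 8² + 21²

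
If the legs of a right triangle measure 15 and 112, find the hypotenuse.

c² = a² + b² = 15² + 112² = 225 + 12544 = 12769
c = 113

113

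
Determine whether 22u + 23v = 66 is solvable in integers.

Step 1: Compute gcd(22, 23).
gcd(22, 23) = 1

Step 2: Check divisibility.
Does 1 divide 66? 66 = 1 x 66, so yes.

By the theorem on linear Diophantine equations, 22u + 23v = 66 has integer solutions if and only if gcd(22, 23) divides 66. Since 1 | 66, solutions exist.

Yes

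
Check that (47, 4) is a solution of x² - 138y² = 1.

Compute x² = 47² = 2209
Compute 138y² = 138·4² = 138·16 = 2208
x² - 138y² = 2209 - 2208 = 1
Since this equals 1, (47, 4) is a solution.

Yes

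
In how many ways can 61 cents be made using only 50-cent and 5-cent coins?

We need non-negative integers (x, y) with 50x + 5y = 61.
For each x from 0 to 1, check if (61 - 50x) is a non-negative multiple of 5.
Solutions (x, y): none
Count: 0

0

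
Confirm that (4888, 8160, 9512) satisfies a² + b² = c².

Compute a² + b² = 4888² + 8160² = 23892544 + 66585600 = 90478144
Compute c² = 9512² = 90478144
Since 90478144 = 90478144, confirmed.

Yes, it is a Pythagorean triple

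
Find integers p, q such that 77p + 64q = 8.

Step 1: Check solvability.
gcd(77, 64) = 1
Since 1 divides 8, solutions exist.

Step 2: Apply extended Euclidean algorithm to find gcd.
We find integers such that 77*x0 + 64*y0 = 1

Step 3: Scale the particular solution.
Multiply by 8/1 = 8:
p = 40, q = -48

Step 4: Verify.
77*(40) + 64*(-48) = 8 = 8 ✓

p = 40, q = -48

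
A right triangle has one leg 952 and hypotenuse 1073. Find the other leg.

a² = c² - b² = 1151329 - 906304 = 245025
a = 495

495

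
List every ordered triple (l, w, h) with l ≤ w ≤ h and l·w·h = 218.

Iterate l from 1 to ⌊218^(1/3)⌋. For each l dividing 218, iterate w ≥ l with w dividing 218/l, and set h = 218/(l·w).
Triples found (2): (1×1×218), (1×2×109)

(1×1×218), (1×2×109)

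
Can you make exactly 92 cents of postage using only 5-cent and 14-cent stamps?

We need non-negative x, y with 5x + 14y = 92.
gcd(5, 14) = 1 divides 92, so integer solutions exist.
Search for a non-negative one: x = 10 gives 14y = 92 - 50 = 42, so y = 3.
Check: 5·10 + 14·3 = 92 ✓

Yes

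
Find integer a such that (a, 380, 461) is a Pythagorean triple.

a² = c² - b² = 461² - 380² = 212521 - 144400 = 68121
a = sqrt(68121) = 261

261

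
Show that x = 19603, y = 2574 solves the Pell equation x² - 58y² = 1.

Compute x² = 19603² = 384277609
Compute 58y² = 58·2574² = 58·6625476 = 384277608
x² - 58y² = 384277609 - 384277608 = 1
Since this equals 1, (19603, 2574) is a solution.

Yes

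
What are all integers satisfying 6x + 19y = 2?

Step 1: Compute gcd(6, 19) = 1.
Since 1 divides 2, solutions exist.

Step 2: Find a particular solution using extended Euclidean algorithm.
We get x₀ = -6, y₀ = 2.
Check: 6*-6 + 19*2 = 2 = 2 ✓

Step 3: Write the general solution.
x = -6 + (19/1)t = -6 + 19t
y = 2 - (6/1)t = 2 - 6t
for any integer t.

x = -6 + 19t, y = 2 - 6t for integer t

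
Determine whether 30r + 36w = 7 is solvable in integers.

Step 1: Compute gcd(30, 36).
gcd(30, 36) = 6

Step 2: Check divisibility.
Does 6 divide 7? 7 = 6 x 1 + 1, so no.

By the theorem on linear Diophantine equations, 30r + 36w = 7 has integer solutions if and only if gcd(30, 36) divides 7. Since 6 does not divide 7, no solutions exist.

No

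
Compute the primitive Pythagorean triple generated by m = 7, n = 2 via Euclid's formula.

a = m² - n² = 49 - 4 = 45
b = 2mn = 2·7·2 = 28
c = m² + n² = 49 + 4 = 53
Verify: 45² + 28² = 2025 + 784 = 2809 = 53² ✓

(45, 28, 53)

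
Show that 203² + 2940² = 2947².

Compute a² + b² = 203² + 2940² = 41209 + 8643600 = 8684809
Compute c² = 2947² = 8684809
Since 8684809 = 8684809, confirmed.

Yes, it is a Pythagorean triple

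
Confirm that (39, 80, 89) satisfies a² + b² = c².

Compute a² + b² = 39² + 80² = 1521 + 6400 = 7921
Compute c² = 89² = 7921
Since 7921 = 7921, confirmed.

Yes, it is a Pythagorean triple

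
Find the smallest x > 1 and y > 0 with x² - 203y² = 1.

We seek the smallest positive integers (x, y) with x² - 203y² = 1, i.e., x² = 203y² + 1.
Try successive y values:
y = 1: x² = 203·1² + 1 = 204, not a perfect square
y = 2: x² = 203·2² + 1 = 813, not a perfect square
y = 3: x² = 203·3² + 1 = 1828, not a perfect square
... continuing the search (or via continued fractions) ...
y = 4: x² = 203·4² + 1 = 3249, x = 57 ✓

Verify: 57² - 203·4² = 3249 - 3248 = 1 ✓

x = 57, y = 4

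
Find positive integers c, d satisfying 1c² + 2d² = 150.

Try small values of c and check whether (150 - 1c²)/2 is a perfect square.
c = 10: 1·10² = 100, so 2d² = 150 - 100 = 50, giving d² = 25, d = 5.
Check: 1·10² + 2·5² = 100 + 50 = 150 ✓

c = 10, d = 5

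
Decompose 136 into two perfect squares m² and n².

We need to find integers m, n > 0 such that m² + n² = 136.
Trying m = 6: n² = 136 - 6² = 136 - 36 = 100
n = 10
Check: 6² + 10² = 36 + 100 = 136 ✓

136 = 6² + 10²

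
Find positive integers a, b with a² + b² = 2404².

We need a² + b² = 2404² = 5779216.
Trying: 2204² + 960² = 4857616 + 921600 = 5779216 ✓

(2204, 960, 2404)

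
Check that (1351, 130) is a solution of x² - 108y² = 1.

Compute x² = 1351² = 1825201
Compute 108y² = 108·130² = 108·16900 = 1825200
x² - 108y² = 1825201 - 1825200 = 1
Since this equals 1, (1351, 130) is a solution.

Yes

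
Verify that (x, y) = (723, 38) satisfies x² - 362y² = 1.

Compute x² = 723² = 522729
Compute 362y² = 362·38² = 362·1444 = 522728
x² - 362y² = 522729 - 522728 = 1
Since this equals 1, (723, 38) is a solution.

Yes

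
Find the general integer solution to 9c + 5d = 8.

Step 1: Compute gcd(9, 5) = 1.
Since 1 divides 8, solutions exist.

Step 2: Find a particular solution using extended Euclidean algorithm.
We get c₀ = -8, d₀ = 16.
Check: 9*-8 + 5*16 = 8 = 8 ✓

Step 3: Write the general solution.
c = -8 + (5/1)t = -8 + 5t
d = 16 - (9/1)t = 16 - 9t
for any integer t.

c = -8 + 5t, d = 16 - 9t for integer t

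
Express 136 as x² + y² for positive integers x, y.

We need to find integers x, y > 0 such that x² + y² = 136.
Trying x = 6: y² = 136 - 6² = 136 - 36 = 100
y = 10
Check: 6² + 10² = 36 + 100 = 136 ✓

136 = 6² + 10²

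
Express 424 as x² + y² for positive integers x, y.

We need to find integers x, y > 0 such that x² + y² = 424.
Trying x = 10: y² = 424 - 10² = 424 - 100 = 324
y = 18
Check: 10² + 18² = 100 + 324 = 424 ✓

424 = 10² + 18²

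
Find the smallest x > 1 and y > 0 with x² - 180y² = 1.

We seek the smallest positive integers (x, y) with x² - 180y² = 1, i.e., x² = 180y² + 1.
Try successive y values:
y = 1: x² = 180·1² + 1 = 181, not a perfect square
y = 2: x² = 180·2² + 1 = 721, not a perfect square
y = 3: x² = 180·3² + 1 = 1621, not a perfect square
... continuing the search (or via continued fractions) ...
y = 12: x² = 180·12² + 1 = 25921, x = 161 ✓

Verify: 161² - 180·12² = 25921 - 25920 = 1 ✓

x = 161, y = 12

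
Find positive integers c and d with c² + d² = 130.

We need to find integers c, d > 0 such that c² + d² = 130.
Trying c = 3: d² = 130 - 3² = 130 - 9 = 121
d = 11
Check: 3² + 11² = 9 + 121 = 130 ✓

130 = 3² + 11²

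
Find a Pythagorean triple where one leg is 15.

We need the other leg and hypotenuse such that 15² + x² = c².
Take x = 8, c = 17: 15² + 8² = 225 + 64 = 289 = 17² ✓
Triple: (15, 8, 17)

(15, 8, 17)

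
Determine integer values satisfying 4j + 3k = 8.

Step 1: Check solvability.
gcd(4, 3) = 1
Since 1 divides 8, solutions exist.

Step 2: Apply extended Euclidean algorithm to find gcd.
We find integers such that 4*x0 + 3*y0 = 1

Step 3: Scale the particular solution.
Multiply by 8/1 = 8:
j = 8, k = -8

Step 4: Verify.
4*(8) + 3*(-8) = 8 = 8 ✓

j = 8, k = -8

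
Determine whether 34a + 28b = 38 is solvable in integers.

Step 1: Compute gcd(34, 28).
gcd(34, 28) = 2

Step 2: Check divisibility.
Does 2 divide 38? 38 = 2 x 19, so yes.

By the theorem on linear Diophantine equations, 34a + 28b = 38 has integer solutions if and only if gcd(34, 28) divides 38. Since 2 | 38, solutions exist.

Yes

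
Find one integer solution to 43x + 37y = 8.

Step 1: Check solvability.
gcd(43, 37) = 1
Since 1 divides 8, solutions exist.

Step 2: Apply extended Euclidean algorithm to find gcd.
We find integers such that 43*x0 + 37*y0 = 1

Step 3: Scale the particular solution.
Multiply by 8/1 = 8:
x = -48, y = 56

Step 4: Verify.
43*(-48) + 37*(56) = 8 = 8 ✓

x = -48, y = 56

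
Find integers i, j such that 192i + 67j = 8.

Step 1: Check solvability.
gcd(192, 67) = 1
Since 1 divides 8, solutions exist.

Step 2: Apply extended Euclidean algorithm to find gcd.
We find integers such that 192*x0 + 67*y0 = 1

Step 3: Scale the particular solution.
Multiply by 8/1 = 8:
i = -120, j = 344

Step 4: Verify.
192*(-120) + 67*(344) = 8 = 8 ✓

i = -120, j = 344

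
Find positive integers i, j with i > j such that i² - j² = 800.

Factor: i² - j² = (i+j)(i-j) = 800.
We need two factors of 800 with the same parity.
Use i+j = 400 and i-j = 2 (product 400·2 = 800).
Adding: 2i = 402, so i = 201.
Subtracting: 2j = 398, so j = 199.
Check: 201² - 199² = 40401 - 39601 = 800 ✓

i = 201, j = 199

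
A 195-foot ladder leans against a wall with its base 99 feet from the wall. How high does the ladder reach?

The ladder, wall, and ground form a right triangle with hypotenuse 195 and one leg 99.
By the Pythagorean theorem: h² = 195² - 99² = 38025 - 9801 = 28224
h = √28224 = 168 feet

168 feet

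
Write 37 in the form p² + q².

We need to find integers p, q > 0 such that p² + q² = 37.
Trying p = 1: q² = 37 - 1² = 37 - 1 = 36
q = 6
Check: 1² + 6² = 1 + 36 = 37 ✓

37 = 1² + 6²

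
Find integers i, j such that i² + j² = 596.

We need to find integers i, j > 0 such that i² + j² = 596.
Trying i = 14: j² = 596 - 14² = 596 - 196 = 400
j = 20
Check: 14² + 20² = 196 + 400 = 596 ✓

596 = 14² + 20²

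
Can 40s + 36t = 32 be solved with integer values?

Step 1: Compute gcd(40, 36).
gcd(40, 36) = 4

Step 2: Check divisibility.
Does 4 divide 32? 32 = 4 x 8, so yes.

By the theorem on linear Diophantine equations, 40s + 36t = 32 has integer solutions if and only if gcd(40, 36) divides 32. Since 4 | 32, solutions exist.

Yes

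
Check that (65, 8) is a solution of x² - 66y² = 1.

Compute x² = 65² = 4225
Compute 66y² = 66·8² = 66·64 = 4224
x² - 66y² = 4225 - 4224 = 1
Since this equals 1, (65, 8) is a solution.

Yes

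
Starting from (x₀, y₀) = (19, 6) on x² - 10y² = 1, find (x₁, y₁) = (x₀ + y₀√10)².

Solutions to x² - Dy² = 1 are generated by powers of (x₀ + y₀√D).
The next solution satisfies x₁ + y₁√10 = (x₀ + y₀√10)², giving:
x₁ = x₀² + 10y₀² = 19² + 10·6² = 361 + 360 = 721
y₁ = 2x₀y₀ = 2·19·6 = 228

Verify: 721² - 10·228² = 519841 - 519840 = 1 ✓

x = 721, y = 228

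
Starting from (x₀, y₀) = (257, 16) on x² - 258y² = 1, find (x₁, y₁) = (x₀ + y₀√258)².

Solutions to x² - Dy² = 1 are generated by powers of (x₀ + y₀√D).
The next solution satisfies x₁ + y₁√258 = (x₀ + y₀√258)², giving:
x₁ = x₀² + 258y₀² = 257² + 258·16² = 66049 + 66048 = 132097
y₁ = 2x₀y₀ = 2·257·16 = 8224

Verify: 132097² - 258·8224² = 17449617409 - 17449617408 = 1 ✓

x = 132097, y = 8224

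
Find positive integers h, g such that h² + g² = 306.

Search for h with 306 - h² a perfect square.
h = 9: 306 - 9² = 306 - 81 = 225 = 15² ✓
So h = 9, g = 15.

h = 9, g = 15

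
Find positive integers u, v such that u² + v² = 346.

Search for u with 346 - u² a perfect square.
u = 11: 346 - 11² = 346 - 121 = 225 = 15² ✓
So u = 11, v = 15.

u = 11, v = 15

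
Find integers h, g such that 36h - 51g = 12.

Step 1: Check solvability.
gcd(36, 51) = 3
Since 3 divides 12, solutions exist.

Step 2: Apply extended Euclidean algorithm to find gcd.
We find integers such that 36*x0 + 51*y0 = 3

Step 3: Scale the particular solution.
Multiply by 12/3 = 4:
h = -28, g = -20

Step 4: Verify.
36*(-28) - 51*(-20) = 12 = 12 ✓

h = -28, g = -20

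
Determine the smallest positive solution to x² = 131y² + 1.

We seek the smallest positive integers (x, y) with x² - 131y² = 1, i.e., x² = 131y² + 1.
Try successive y values:
y = 1: x² = 131·1² + 1 = 132, not a perfect square
y = 2: x² = 131·2² + 1 = 525, not a perfect square
y = 3: x² = 131·3² + 1 = 1180, not a perfect square
... continuing the search (or via continued fractions) ...
y = 927: x² = 131·927² + 1 = 112572100, x = 10610 ✓

Verify: 10610² - 131·927² = 112572100 - 112572099 = 1 ✓

x = 10610, y = 927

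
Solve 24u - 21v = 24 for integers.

Step 1: Check solvability.
gcd(24, 21) = 3
Since 3 divides 24, solutions exist.

Step 2: Apply extended Euclidean algorithm to find gcd.
We find integers such that 24*x0 + 21*y0 = 3

Step 3: Scale the particular solution.
Multiply by 24/3 = 8:
u = 8, v = 8

Step 4: Verify.
24*(8) - 21*(8) = 24 = 24 ✓

u = 8, v = 8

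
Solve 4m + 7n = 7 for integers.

Step 1: Check solvability.
gcd(4, 7) = 1
Since 1 divides 7, solutions exist.

Step 2: Apply extended Euclidean algorithm to find gcd.
We find integers such that 4*x0 + 7*y0 = 1

Step 3: Scale the particular solution.
Multiply by 7/1 = 7:
m = 14, n = -7

Step 4: Verify.
4*(14) + 7*(-7) = 7 = 7 ✓

m = 14, n = -7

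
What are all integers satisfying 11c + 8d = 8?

Step 1: Compute gcd(11, 8) = 1.
Since 1 divides 8, solutions exist.

Step 2: Find a particular solution using extended Euclidean algorithm.
We get c₀ = 24, d₀ = -32.
Check: 11*24 + 8*-32 = 8 = 8 ✓

Step 3: Write the general solution.
c = 24 + (8/1)t = 24 + 8t
d = -32 - (11/1)t = -32 - 11t
for any integer t.

c = 24 + 8t, d = -32 - 11t for integer t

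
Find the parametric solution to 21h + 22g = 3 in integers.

Step 1: Compute gcd(21, 22) = 1.
Since 1 divides 3, solutions exist.

Step 2: Find a particular solution using extended Euclidean algorithm.
We get h₀ = -3, g₀ = 3.
Check: 21*-3 + 22*3 = 3 = 3 ✓

Step 3: Write the general solution.
h = -3 + (22/1)t = -3 + 22t
g = 3 - (21/1)t = 3 - 21t
for any integer t.

h = -3 + 22t, g = 3 - 21t for integer t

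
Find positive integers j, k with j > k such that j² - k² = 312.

Factor: j² - k² = (j+k)(j-k) = 312.
We need two factors of 312 with the same parity.
Use j+k = 156 and j-k = 2 (product 156·2 = 312).
Adding: 2j = 158, so j = 79.
Subtracting: 2k = 154, so k = 77.
Check: 79² - 77² = 6241 - 5929 = 312 ✓

j = 79, k = 77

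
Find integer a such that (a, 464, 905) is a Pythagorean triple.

a² = c² - b² = 905² - 464² = 819025 - 215296 = 603729
a = sqrt(603729) = 777

777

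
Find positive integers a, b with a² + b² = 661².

We need a² + b² = 661² = 436921.
Trying: 589² + 300² = 346921 + 90000 = 436921 ✓

(589, 300, 661)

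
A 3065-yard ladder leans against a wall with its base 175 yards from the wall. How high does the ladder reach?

The ladder, wall, and ground form a right triangle with hypotenuse 3065 and one leg 175.
By the Pythagorean theorem: h² = 3065² - 175² = 9394225 - 30625 = 9363600
h = √9363600 = 3060 yards

3060 yards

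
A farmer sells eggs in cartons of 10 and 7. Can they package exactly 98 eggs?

We need non-negative a, b with 10a + 7b = 98.
gcd(10, 7) = 1 divides 98.
Try a = 0: 7b = 98 - 0 = 98, so b = 14.
One way: 0 cartons of 10 and 14 cartons of 7.

Yes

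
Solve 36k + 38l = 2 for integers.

Step 1: Check solvability.
gcd(36, 38) = 2
Since 2 divides 2, solutions exist.

Step 2: Apply extended Euclidean algorithm to find gcd.
We find integers such that 36*x0 + 38*y0 = 2

Step 3: Scale the particular solution.
Multiply by 2/2 = 1:
k = -1, l = 1

Step 4: Verify.
36*(-1) + 38*(1) = 2 = 2 ✓

k = -1, l = 1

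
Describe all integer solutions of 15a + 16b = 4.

Step 1: Compute gcd(15, 16) = 1.
Since 1 divides 4, solutions exist.

Step 2: Find a particular solution using extended Euclidean algorithm.
We get a₀ = -4, b₀ = 4.
Check: 15*-4 + 16*4 = 4 = 4 ✓

Step 3: Write the general solution.
a = -4 + (16/1)t = -4 + 16t
b = 4 - (15/1)t = 4 - 15t
for any integer t.

a = -4 + 16t, b = 4 - 15t for integer t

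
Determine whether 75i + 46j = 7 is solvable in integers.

Step 1: Compute gcd(75, 46).
gcd(75, 46) = 1

Step 2: Check divisibility.
Does 1 divide 7? 7 = 1 x 7, so yes.

By the theorem on linear Diophantine equations, 75i + 46j = 7 has integer solutions if and only if gcd(75, 46) divides 7. Since 1 | 7, solutions exist.

Yes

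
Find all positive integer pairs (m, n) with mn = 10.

The positive divisors of 10 are: 1, 2, 5, 10.
Each divisor d gives the pair (d, 10/d):
(1, 10), (2, 5), (5, 2), (10, 1)

(1, 10), (2, 5), (5, 2), (10, 1)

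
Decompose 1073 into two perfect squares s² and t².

We need to find integers s, t > 0 such that s² + t² = 1073.
Trying s = 7: t² = 1073 - 7² = 1073 - 49 = 1024
t = 32
Check: 7² + 32² = 49 + 1024 = 1073 ✓

1073 = 7² + 32²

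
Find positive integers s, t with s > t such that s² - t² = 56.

Factor: s² - t² = (s+t)(s-t) = 56.
We need two factors of 56 with the same parity.
Use s+t = 28 and s-t = 2 (product 28·2 = 56).
Adding: 2s = 30, so s = 15.
Subtracting: 2t = 26, so t = 13.
Check: 15² - 13² = 225 - 169 = 56 ✓

s = 15, t = 13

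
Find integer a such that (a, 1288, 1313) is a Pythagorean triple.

a² = c² - b² = 1313² - 1288² = 1723969 - 1658944 = 65025
a = sqrt(65025) = 255

255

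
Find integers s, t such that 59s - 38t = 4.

Step 1: Check solvability.
gcd(59, 38) = 1
Since 1 divides 4, solutions exist.

Step 2: Apply extended Euclidean algorithm to find gcd.
We find integers such that 59*x0 + 38*y0 = 1

Step 3: Scale the particular solution.
Multiply by 4/1 = 4:
s = -36, t = -56

Step 4: Verify.
59*(-36) - 38*(-56) = 4 = 4 ✓

s = -36, t = -56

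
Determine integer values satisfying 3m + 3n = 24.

Step 1: Check solvability.
gcd(3, 3) = 3
Since 3 divides 24, solutions exist.

Step 2: Apply extended Euclidean algorithm to find gcd.
We find integers such that 3*x0 + 3*y0 = 3

Step 3: Scale the particular solution.
Multiply by 24/3 = 8:
m = 0, n = 8

Step 4: Verify.
3*(0) + 3*(8) = 24 = 24 ✓

m = 0, n = 8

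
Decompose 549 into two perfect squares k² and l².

We need to find integers k, l > 0 such that k² + l² = 549.
Trying k = 15: l² = 549 - 15² = 549 - 225 = 324
l = 18
Check: 15² + 18² = 225 + 324 = 549 ✓

549 = 15² + 18²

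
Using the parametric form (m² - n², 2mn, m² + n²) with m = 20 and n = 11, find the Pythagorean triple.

a = m² - n² = 20² - 11² = 400 - 121 = 279
b = 2mn = 2·20·11 = 440
c = m² + n² = 400 + 121 = 521
Verify: 279² + 440² = 77841 + 193600 = 271441 = 521² ✓

(279, 440, 521)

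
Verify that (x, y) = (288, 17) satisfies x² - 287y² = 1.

Compute x² = 288² = 82944
Compute 287y² = 287·17² = 287·289 = 82943
x² - 287y² = 82944 - 82943 = 1
Since this equals 1, (288, 17) is a solution.

Yes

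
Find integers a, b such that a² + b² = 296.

We need to find integers a, b > 0 such that a² + b² = 296.
Trying a = 10: b² = 296 - 10² = 296 - 100 = 196
b = 14
Check: 10² + 14² = 100 + 196 = 296 ✓

296 = 10² + 14²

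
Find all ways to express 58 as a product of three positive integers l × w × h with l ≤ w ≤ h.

Iterate l from 1 to ⌊58^(1/3)⌋. For each l dividing 58, iterate w ≥ l with w dividing 58/l, and set h = 58/(l·w).
Triples found (2): (1×1×58), (1×2×29)

(1×1×58), (1×2×29)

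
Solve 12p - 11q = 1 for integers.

Step 1: Check solvability.
gcd(12, 11) = 1
Since 1 divides 1, solutions exist.

Step 2: Apply extended Euclidean algorithm to find gcd.
We find integers such that 12*x0 + 11*y0 = 1

Step 3: Scale the particular solution.
Multiply by 1/1 = 1:
p = 1, q = 1

Step 4: Verify.
12*(1) - 11*(1) = 1 = 1 ✓

p = 1, q = 1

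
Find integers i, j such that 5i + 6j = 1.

Step 1: Check solvability.
gcd(5, 6) = 1
Since 1 divides 1, solutions exist.

Step 2: Apply extended Euclidean algorithm to find gcd.
We find integers such that 5*x0 + 6*y0 = 1

Step 3: Scale the particular solution.
Multiply by 1/1 = 1:
i = -1, j = 1

Step 4: Verify.
5*(-1) + 6*(1) = 1 = 1 ✓

i = -1, j = 1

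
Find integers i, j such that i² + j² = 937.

We need to find integers i, j > 0 such that i² + j² = 937.
Trying i = 19: j² = 937 - 19² = 937 - 361 = 576
j = 24
Check: 19² + 24² = 361 + 576 = 937 ✓

937 = 19² + 24²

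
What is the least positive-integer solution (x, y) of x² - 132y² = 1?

We seek the smallest positive integers (x, y) with x² - 132y² = 1, i.e., x² = 132y² + 1.
Try successive y values:
y = 1: x² = 132·1² + 1 = 133, not a perfect square
y = 2: x² = 132·2² + 1 = 529, x = 23 ✓

Verify: 23² - 132·2² = 529 - 528 = 1 ✓

x = 23, y = 2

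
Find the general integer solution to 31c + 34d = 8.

Step 1: Compute gcd(31, 34) = 1.
Since 1 divides 8, solutions exist.

Step 2: Find a particular solution using extended Euclidean algorithm.
We get c₀ = 88, d₀ = -80.
Check: 31*88 + 34*-80 = 8 = 8 ✓

Step 3: Write the general solution.
c = 88 + (34/1)t = 88 + 34t
d = -80 - (31/1)t = -80 - 31t
for any integer t.

c = 88 + 34t, d = -80 - 31t for integer t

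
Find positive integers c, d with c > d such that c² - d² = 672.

Factor: c² - d² = (c+d)(c-d) = 672.
We need two factors of 672 with the same parity.
Use c+d = 336 and c-d = 2 (product 336·2 = 672).
Adding: 2c = 338, so c = 169.
Subtracting: 2d = 334, so d = 167.
Check: 169² - 167² = 28561 - 27889 = 672 ✓

c = 169, d = 167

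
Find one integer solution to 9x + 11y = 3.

Step 1: Check solvability.
gcd(9, 11) = 1
Since 1 divides 3, solutions exist.

Step 2: Apply extended Euclidean algorithm to find gcd.
We find integers such that 9*x0 + 11*y0 = 1

Step 3: Scale the particular solution.
Multiply by 3/1 = 3:
x = 15, y = -12

Step 4: Verify.
9*(15) + 11*(-12) = 3 = 3 ✓

x = 15, y = -12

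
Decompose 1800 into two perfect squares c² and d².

We need to find integers c, d > 0 such that c² + d² = 1800.
Trying c = 6: d² = 1800 - 6² = 1800 - 36 = 1764
d = 42
Check: 6² + 42² = 36 + 1764 = 1800 ✓

1800 = 6² + 42²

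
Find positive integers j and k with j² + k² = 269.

We need to find integers j, k > 0 such that j² + k² = 269.
Trying j = 10: k² = 269 - 10² = 269 - 100 = 169
k = 13
Check: 10² + 13² = 100 + 169 = 269 ✓

269 = 10² + 13²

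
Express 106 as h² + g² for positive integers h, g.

We need to find integers h, g > 0 such that h² + g² = 106.
Trying h = 5: g² = 106 - 5² = 106 - 25 = 81
g = 9
Check: 5² + 9² = 25 + 81 = 106 ✓

106 = 5² + 9²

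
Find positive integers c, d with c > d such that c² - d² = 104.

Factor: c² - d² = (c+d)(c-d) = 104.
We need two factors of 104 with the same parity.
Use c+d = 52 and c-d = 2 (product 52·2 = 104).
Adding: 2c = 54, so c = 27.
Subtracting: 2d = 50, so d = 25.
Check: 27² - 25² = 729 - 625 = 104 ✓

c = 27, d = 25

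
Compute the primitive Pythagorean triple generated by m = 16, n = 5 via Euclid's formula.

a = m² - n² = 256 - 25 = 231
b = 2mn = 2·16·5 = 160
c = m² + n² = 256 + 25 = 281
Verify: 231² + 160² = 53361 + 25600 = 78961 = 281² ✓

(231, 160, 281)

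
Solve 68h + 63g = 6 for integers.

Step 1: Check solvability.
gcd(68, 63) = 1
Since 1 divides 6, solutions exist.

Step 2: Apply extended Euclidean algorithm to find gcd.
We find integers such that 68*x0 + 63*y0 = 1

Step 3: Scale the particular solution.
Multiply by 6/1 = 6:
h = -150, g = 162

Step 4: Verify.
68*(-150) + 63*(162) = 6 = 6 ✓

h = -150, g = 162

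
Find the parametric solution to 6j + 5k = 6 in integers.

Step 1: Compute gcd(6, 5) = 1.
Since 1 divides 6, solutions exist.

Step 2: Find a particular solution using extended Euclidean algorithm.
We get j₀ = 6, k₀ = -6.
Check: 6*6 + 5*-6 = 6 = 6 ✓

Step 3: Write the general solution.
j = 6 + (5/1)t = 6 + 5t
k = -6 - (6/1)t = -6 - 6t
for any integer t.

j = 6 + 5t, k = -6 - 6t for integer t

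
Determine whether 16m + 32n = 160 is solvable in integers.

Step 1: Compute gcd(16, 32).
gcd(16, 32) = 16

Step 2: Check divisibility.
Does 16 divide 160? 160 = 16 x 10, so yes.

By the theorem on linear Diophantine equations, 16m + 32n = 160 has integer solutions if and only if gcd(16, 32) divides 160. Since 16 | 160, solutions exist.

Yes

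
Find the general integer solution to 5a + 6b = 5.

Step 1: Compute gcd(5, 6) = 1.
Since 1 divides 5, solutions exist.

Step 2: Find a particular solution using extended Euclidean algorithm.
We get a₀ = -5, b₀ = 5.
Check: 5*-5 + 6*5 = 5 = 5 ✓

Step 3: Write the general solution.
a = -5 + (6/1)t = -5 + 6t
b = 5 - (5/1)t = 5 - 5t
for any integer t.

a = -5 + 6t, b = 5 - 5t for integer t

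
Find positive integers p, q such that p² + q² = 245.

Search for p with 245 - p² a perfect square.
p = 7: 245 - 7² = 245 - 49 = 196 = 14² ✓
So p = 7, q = 14.

p = 7, q = 14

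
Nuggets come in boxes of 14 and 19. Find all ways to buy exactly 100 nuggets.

We need non-negative integers (x, y) with 14x + 19y = 100.
For each x in 0..7, check if 100 - 14x is a non-negative multiple of 19.
No x yields an integer y ≥ 0.

No solution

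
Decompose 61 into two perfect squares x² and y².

We need to find integers x, y > 0 such that x² + y² = 61.
Trying x = 5: y² = 61 - 5² = 61 - 25 = 36
y = 6
Check: 5² + 6² = 25 + 36 = 61 ✓

61 = 5² + 6²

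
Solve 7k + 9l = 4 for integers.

Step 1: Check solvability.
gcd(7, 9) = 1
Since 1 divides 4, solutions exist.

Step 2: Apply extended Euclidean algorithm to find gcd.
We find integers such that 7*x0 + 9*y0 = 1

Step 3: Scale the particular solution.
Multiply by 4/1 = 4:
k = 16, l = -12

Step 4: Verify.
7*(16) + 9*(-12) = 4 = 4 ✓

k = 16, l = -12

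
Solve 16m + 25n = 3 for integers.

Step 1: Check solvability.
gcd(16, 25) = 1
Since 1 divides 3, solutions exist.

Step 2: Apply extended Euclidean algorithm to find gcd.
We find integers such that 16*x0 + 25*y0 = 1

Step 3: Scale the particular solution.
Multiply by 3/1 = 3:
m = 33, n = -21

Step 4: Verify.
16*(33) + 25*(-21) = 3 = 3 ✓

m = 33, n = -21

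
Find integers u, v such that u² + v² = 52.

We need to find integers u, v > 0 such that u² + v² = 52.
Trying u = 4: v² = 52 - 4² = 52 - 16 = 36
v = 6
Check: 4² + 6² = 16 + 36 = 52 ✓

52 = 4² + 6²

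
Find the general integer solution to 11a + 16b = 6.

Step 1: Compute gcd(11, 16) = 1.
Since 1 divides 6, solutions exist.

Step 2: Find a particular solution using extended Euclidean algorithm.
We get a₀ = 18, b₀ = -12.
Check: 11*18 + 16*-12 = 6 = 6 ✓

Step 3: Write the general solution.
a = 18 + (16/1)t = 18 + 16t
b = -12 - (11/1)t = -12 - 11t
for any integer t.

a = 18 + 16t, b = -12 - 11t for integer t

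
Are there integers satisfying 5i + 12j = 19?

Step 1: Compute gcd(5, 12).
gcd(5, 12) = 1

Step 2: Check divisibility.
Does 1 divide 19? 19 = 1 x 19, so yes.

By the theorem on linear Diophantine equations, 5i + 12j = 19 has integer solutions if and only if gcd(5, 12) divides 19. Since 1 | 19, solutions exist.

Yes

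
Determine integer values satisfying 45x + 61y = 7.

Step 1: Check solvability.
gcd(45, 61) = 1
Since 1 divides 7, solutions exist.

Step 2: Apply extended Euclidean algorithm to find gcd.
We find integers such that 45*x0 + 61*y0 = 1

Step 3: Scale the particular solution.
Multiply by 7/1 = 7:
x = 133, y = -98

Step 4: Verify.
45*(133) + 61*(-98) = 7 = 7 ✓

x = 133, y = -98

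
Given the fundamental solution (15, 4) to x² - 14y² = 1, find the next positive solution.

Solutions to x² - Dy² = 1 are generated by powers of (x₀ + y₀√D).
The next solution satisfies x₁ + y₁√14 = (x₀ + y₀√14)², giving:
x₁ = x₀² + 14y₀² = 15² + 14·4² = 225 + 224 = 449
y₁ = 2x₀y₀ = 2·15·4 = 120

Verify: 449² - 14·120² = 201601 - 201600 = 1 ✓

x = 449, y = 120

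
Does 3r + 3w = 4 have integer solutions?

Step 1: Compute gcd(3, 3).
gcd(3, 3) = 3

Step 2: Check divisibility.
Does 3 divide 4? 4 = 3 x 1 + 1, so no.

By the theorem on linear Diophantine equations, 3r + 3w = 4 has integer solutions if and only if gcd(3, 3) divides 4. Since 3 does not divide 4, no solutions exist.

No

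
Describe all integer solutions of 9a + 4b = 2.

Step 1: Compute gcd(9, 4) = 1.
Since 1 divides 2, solutions exist.

Step 2: Find a particular solution using extended Euclidean algorithm.
We get a₀ = 2, b₀ = -4.
Check: 9*2 + 4*-4 = 2 = 2 ✓

Step 3: Write the general solution.
a = 2 + (4/1)t = 2 + 4t
b = -4 - (9/1)t = -4 - 9t
for any integer t.

a = 2 + 4t, b = -4 - 9t for integer t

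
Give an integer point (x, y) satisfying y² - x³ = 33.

Try small integer x values and check whether x³ + 33 is a perfect square.
x = -2: x³ + 33 = -2³ + 33 = -8 + 33 = 25
Is 25 a perfect square? 5² = 25 ✓
So (x, y) = (-2, 5) is a solution.

x = -2, y = 5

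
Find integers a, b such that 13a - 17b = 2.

Step 1: Check solvability.
gcd(13, 17) = 1
Since 1 divides 2, solutions exist.

Step 2: Apply extended Euclidean algorithm to find gcd.
We find integers such that 13*x0 + 17*y0 = 1

Step 3: Scale the particular solution.
Multiply by 2/1 = 2:
a = 8, b = 6

Step 4: Verify.
13*(8) - 17*(6) = 2 = 2 ✓

a = 8, b = 6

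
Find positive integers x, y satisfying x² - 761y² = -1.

We need x² = 761y² - 1. Try successive y:
y = 1: x² = 761·1² - 1 = 760, not a perfect square
y = 2: x² = 761·2² - 1 = 3043, not a perfect square
y = 3: x² = 761·3² - 1 = 6848, not a perfect square
...
y = 29: x² = 761·29² - 1 = 640000 = 800² ✓
Check: 800² - 761·29² = 640000 - 640001 = -1 ✓

x = 800, y = 29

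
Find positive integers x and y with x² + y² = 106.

We need to find integers x, y > 0 such that x² + y² = 106.
Trying x = 5: y² = 106 - 5² = 106 - 25 = 81
y = 9
Check: 5² + 9² = 25 + 81 = 106 ✓

106 = 5² + 9²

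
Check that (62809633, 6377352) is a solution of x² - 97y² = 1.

Compute x² = 62809633² = 3945049997594689
Compute 97y² = 97·6377352² = 97·40670618531904 = 3945049997594688
x² - 97y² = 3945049997594689 - 3945049997594688 = 1
Since this equals 1, (62809633, 6377352) is a solution.

Yes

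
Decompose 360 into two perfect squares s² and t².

We need to find integers s, t > 0 such that s² + t² = 360.
Trying s = 6: t² = 360 - 6² = 360 - 36 = 324
t = 18
Check: 6² + 18² = 36 + 324 = 360 ✓

360 = 6² + 18²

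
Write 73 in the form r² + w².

We need to find integers r, w > 0 such that r² + w² = 73.
Trying r = 3: w² = 73 - 3² = 73 - 9 = 64
w = 8
Check: 3² + 8² = 9 + 64 = 73 ✓

73 = 3² + 8²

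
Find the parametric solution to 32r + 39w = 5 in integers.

Step 1: Compute gcd(32, 39) = 1.
Since 1 divides 5, solutions exist.

Step 2: Find a particular solution using extended Euclidean algorithm.
We get r₀ = 55, w₀ = -45.
Check: 32*55 + 39*-45 = 5 = 5 ✓

Step 3: Write the general solution.
r = 55 + (39/1)t = 55 + 39t
w = -45 - (32/1)t = -45 - 32t
for any integer t.

r = 55 + 39t, w = -45 - 32t for integer t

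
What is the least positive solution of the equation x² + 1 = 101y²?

We need x² = 101y² - 1. Try successive y:
y = 1: x² = 101·1² - 1 = 100 = 10² ✓
Check: 10² - 101·1² = 100 - 101 = -1 ✓

x = 10, y = 1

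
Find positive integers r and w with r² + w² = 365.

We need to find integers r, w > 0 such that r² + w² = 365.
Trying r = 2: w² = 365 - 2² = 365 - 4 = 361
w = 19
Check: 2² + 19² = 4 + 361 = 365 ✓

365 = 2² + 19²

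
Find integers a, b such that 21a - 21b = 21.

Step 1: Check solvability.
gcd(21, 21) = 21
Since 21 divides 21, solutions exist.

Step 2: Apply extended Euclidean algorithm to find gcd.
We find integers such that 21*x0 + 21*y0 = 21

Step 3: Scale the particular solution.
Multiply by 21/21 = 1:
a = 0, b = -1

Step 4: Verify.
21*(0) - 21*(-1) = 21 = 21 ✓

a = 0, b = -1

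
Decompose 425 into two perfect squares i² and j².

We need to find integers i, j > 0 such that i² + j² = 425.
Trying i = 5: j² = 425 - 5² = 425 - 25 = 400
j = 20
Check: 5² + 20² = 25 + 400 = 425 ✓

425 = 5² + 20²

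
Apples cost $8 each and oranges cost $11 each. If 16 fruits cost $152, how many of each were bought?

Let a = apples, o = oranges.
a + o = 16
8a + 11o = 152
Substitute o = 16 - a:
8a + 11(16 - a) = 152
(8 - 11)a = 152 - 176
-3a = -24
a = 8, o = 16 - 8 = 8

Apples: 8, Oranges: 8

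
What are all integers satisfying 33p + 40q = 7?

Step 1: Compute gcd(33, 40) = 1.
Since 1 divides 7, solutions exist.

Step 2: Find a particular solution using extended Euclidean algorithm.
We get p₀ = 119, q₀ = -98.
Check: 33*119 + 40*-98 = 7 = 7 ✓

Step 3: Write the general solution.
p = 119 + (40/1)t = 119 + 40t
q = -98 - (33/1)t = -98 - 33t
for any integer t.

p = 119 + 40t, q = -98 - 33t for integer t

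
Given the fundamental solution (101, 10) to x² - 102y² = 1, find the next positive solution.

Solutions to x² - Dy² = 1 are generated by powers of (x₀ + y₀√D).
The next solution satisfies x₁ + y₁√102 = (x₀ + y₀√102)², giving:
x₁ = x₀² + 102y₀² = 101² + 102·10² = 10201 + 10200 = 20401
y₁ = 2x₀y₀ = 2·101·10 = 2020

Verify: 20401² - 102·2020² = 416200801 - 416200800 = 1 ✓

x = 20401, y = 2020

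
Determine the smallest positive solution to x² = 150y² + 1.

We seek the smallest positive integers (x, y) with x² - 150y² = 1, i.e., x² = 150y² + 1.
Try successive y values:
y = 1: x² = 150·1² + 1 = 151, not a perfect square
y = 2: x² = 150·2² + 1 = 601, not a perfect square
y = 3: x² = 150·3² + 1 = 1351, not a perfect square
... continuing the search (or via continued fractions) ...
y = 4: x² = 150·4² + 1 = 2401, x = 49 ✓

Verify: 49² - 150·4² = 2401 - 2400 = 1 ✓

x = 49, y = 4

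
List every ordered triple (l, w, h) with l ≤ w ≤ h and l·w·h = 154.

Iterate l from 1 to ⌊154^(1/3)⌋. For each l dividing 154, iterate w ≥ l with w dividing 154/l, and set h = 154/(l·w).
Triples found (5): (1×1×154), (1×2×77), (1×7×22), (1×11×14), (2×7×11)

(1×1×154), (1×2×77), (1×7×22), (1×11×14), (2×7×11)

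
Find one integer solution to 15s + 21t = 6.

Step 1: Check solvability.
gcd(15, 21) = 3
Since 3 divides 6, solutions exist.

Step 2: Apply extended Euclidean algorithm to find gcd.
We find integers such that 15*x0 + 21*y0 = 3

Step 3: Scale the particular solution.
Multiply by 6/3 = 2:
s = 6, t = -4

Step 4: Verify.
15*(6) + 21*(-4) = 6 = 6 ✓

s = 6, t = -4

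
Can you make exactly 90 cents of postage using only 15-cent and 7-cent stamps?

We need non-negative x, y with 15x + 7y = 90.
gcd(15, 7) = 1 divides 90, so integer solutions exist.
Search for a non-negative one: x = 6 gives 7y = 90 - 90 = 0, so y = 0.
Check: 15·6 + 7·0 = 90 ✓

Yes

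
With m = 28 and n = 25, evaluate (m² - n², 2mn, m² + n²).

a = m² - n² = 784 - 625 = 159
b = 2mn = 2·28·25 = 1400
c = m² + n² = 784 + 625 = 1409
Verify: 159² + 1400² = 25281 + 1960000 = 1985281 = 1409² ✓

(159, 1400, 1409)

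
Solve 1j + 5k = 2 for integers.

Step 1: Check solvability.
gcd(1, 5) = 1
Since 1 divides 2, solutions exist.

Step 2: Apply extended Euclidean algorithm to find gcd.
We find integers such that 1*x0 + 5*y0 = 1

Step 3: Scale the particular solution.
Multiply by 2/1 = 2:
j = 2, k = 0

Step 4: Verify.
1*(2) + 5*(0) = 2 = 2 ✓

j = 2, k = 0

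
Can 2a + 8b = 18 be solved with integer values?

Step 1: Compute gcd(2, 8).
gcd(2, 8) = 2

Step 2: Check divisibility.
Does 2 divide 18? 18 = 2 x 9, so yes.

By the theorem on linear Diophantine equations, 2a + 8b = 18 has integer solutions if and only if gcd(2, 8) divides 18. Since 2 | 18, solutions exist.

Yes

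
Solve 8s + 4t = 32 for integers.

Step 1: Check solvability.
gcd(8, 4) = 4
Since 4 divides 32, solutions exist.

Step 2: Apply extended Euclidean algorithm to find gcd.
We find integers such that 8*x0 + 4*y0 = 4

Step 3: Scale the particular solution.
Multiply by 32/4 = 8:
s = 0, t = 8

Step 4: Verify.
8*(0) + 4*(8) = 32 = 32 ✓

s = 0, t = 8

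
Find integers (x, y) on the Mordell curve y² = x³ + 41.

Try small integer x values and check whether x³ + 41 is a perfect square.
x = 2: x³ + 41 = 2³ + 41 = 8 + 41 = 49
Is 49 a perfect square? 7² = 49 ✓
So (x, y) = (2, -7) is a solution.

x = 2, y = -7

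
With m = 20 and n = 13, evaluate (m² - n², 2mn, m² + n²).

a = m² - n² = 400 - 169 = 231
b = 2mn = 2·20·13 = 520
c = m² + n² = 400 + 169 = 569
Verify: 231² + 520² = 53361 + 270400 = 323761 = 569² ✓

(231, 520, 569)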